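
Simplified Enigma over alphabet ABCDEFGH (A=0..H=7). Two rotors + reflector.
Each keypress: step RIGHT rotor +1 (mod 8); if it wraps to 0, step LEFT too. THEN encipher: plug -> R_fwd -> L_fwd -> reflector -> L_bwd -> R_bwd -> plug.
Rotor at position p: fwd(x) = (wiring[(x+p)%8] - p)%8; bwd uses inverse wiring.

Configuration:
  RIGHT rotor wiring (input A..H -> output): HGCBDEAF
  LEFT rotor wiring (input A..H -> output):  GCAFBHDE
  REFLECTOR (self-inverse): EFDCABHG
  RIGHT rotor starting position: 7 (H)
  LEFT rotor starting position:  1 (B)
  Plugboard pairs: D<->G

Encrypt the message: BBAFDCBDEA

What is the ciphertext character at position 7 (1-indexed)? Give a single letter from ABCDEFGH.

Char 1 ('B'): step: R->0, L->2 (L advanced); B->plug->B->R->G->L->E->refl->A->L'->H->R'->A->plug->A
Char 2 ('B'): step: R->1, L=2; B->plug->B->R->B->L->D->refl->C->L'->F->R'->A->plug->A
Char 3 ('A'): step: R->2, L=2; A->plug->A->R->A->L->G->refl->H->L'->C->R'->D->plug->G
Char 4 ('F'): step: R->3, L=2; F->plug->F->R->E->L->B->refl->F->L'->D->R'->G->plug->D
Char 5 ('D'): step: R->4, L=2; D->plug->G->R->G->L->E->refl->A->L'->H->R'->A->plug->A
Char 6 ('C'): step: R->5, L=2; C->plug->C->R->A->L->G->refl->H->L'->C->R'->D->plug->G
Char 7 ('B'): step: R->6, L=2; B->plug->B->R->H->L->A->refl->E->L'->G->R'->H->plug->H

H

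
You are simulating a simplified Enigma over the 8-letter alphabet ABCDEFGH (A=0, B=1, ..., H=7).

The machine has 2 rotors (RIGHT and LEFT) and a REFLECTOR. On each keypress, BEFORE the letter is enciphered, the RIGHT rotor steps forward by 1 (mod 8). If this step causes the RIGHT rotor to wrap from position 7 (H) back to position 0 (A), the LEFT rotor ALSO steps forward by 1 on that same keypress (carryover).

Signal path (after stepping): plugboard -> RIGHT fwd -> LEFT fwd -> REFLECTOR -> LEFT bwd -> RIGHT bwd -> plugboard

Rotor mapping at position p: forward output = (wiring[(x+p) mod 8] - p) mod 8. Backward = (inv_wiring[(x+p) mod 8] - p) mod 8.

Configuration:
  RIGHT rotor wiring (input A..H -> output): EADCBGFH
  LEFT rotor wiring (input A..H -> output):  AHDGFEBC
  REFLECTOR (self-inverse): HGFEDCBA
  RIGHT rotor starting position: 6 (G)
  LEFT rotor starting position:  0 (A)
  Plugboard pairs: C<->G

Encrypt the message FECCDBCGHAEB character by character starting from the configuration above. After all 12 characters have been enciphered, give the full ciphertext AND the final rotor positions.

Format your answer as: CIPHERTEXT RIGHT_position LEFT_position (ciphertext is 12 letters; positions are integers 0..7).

Char 1 ('F'): step: R->7, L=0; F->plug->F->R->C->L->D->refl->E->L'->F->R'->B->plug->B
Char 2 ('E'): step: R->0, L->1 (L advanced); E->plug->E->R->B->L->C->refl->F->L'->C->R'->D->plug->D
Char 3 ('C'): step: R->1, L=1; C->plug->G->R->G->L->B->refl->G->L'->A->R'->D->plug->D
Char 4 ('C'): step: R->2, L=1; C->plug->G->R->C->L->F->refl->C->L'->B->R'->A->plug->A
Char 5 ('D'): step: R->3, L=1; D->plug->D->R->C->L->F->refl->C->L'->B->R'->F->plug->F
Char 6 ('B'): step: R->4, L=1; B->plug->B->R->C->L->F->refl->C->L'->B->R'->C->plug->G
Char 7 ('C'): step: R->5, L=1; C->plug->G->R->F->L->A->refl->H->L'->H->R'->D->plug->D
Char 8 ('G'): step: R->6, L=1; G->plug->C->R->G->L->B->refl->G->L'->A->R'->H->plug->H
Char 9 ('H'): step: R->7, L=1; H->plug->H->R->G->L->B->refl->G->L'->A->R'->A->plug->A
Char 10 ('A'): step: R->0, L->2 (L advanced); A->plug->A->R->E->L->H->refl->A->L'->F->R'->G->plug->C
Char 11 ('E'): step: R->1, L=2; E->plug->E->R->F->L->A->refl->H->L'->E->R'->F->plug->F
Char 12 ('B'): step: R->2, L=2; B->plug->B->R->A->L->B->refl->G->L'->G->R'->H->plug->H
Final: ciphertext=BDDAFGDHACFH, RIGHT=2, LEFT=2

Answer: BDDAFGDHACFH 2 2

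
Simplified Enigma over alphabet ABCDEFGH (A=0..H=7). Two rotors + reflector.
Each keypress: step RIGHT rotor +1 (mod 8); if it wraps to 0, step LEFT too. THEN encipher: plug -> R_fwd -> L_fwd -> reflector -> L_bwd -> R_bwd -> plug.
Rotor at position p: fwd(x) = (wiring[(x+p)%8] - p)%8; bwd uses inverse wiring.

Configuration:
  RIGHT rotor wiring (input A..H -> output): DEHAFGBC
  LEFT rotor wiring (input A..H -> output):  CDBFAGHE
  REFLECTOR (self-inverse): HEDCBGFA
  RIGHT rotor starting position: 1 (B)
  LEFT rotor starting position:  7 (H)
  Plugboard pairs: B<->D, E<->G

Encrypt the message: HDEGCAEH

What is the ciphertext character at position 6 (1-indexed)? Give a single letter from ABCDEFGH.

Char 1 ('H'): step: R->2, L=7; H->plug->H->R->C->L->E->refl->B->L'->F->R'->A->plug->A
Char 2 ('D'): step: R->3, L=7; D->plug->B->R->C->L->E->refl->B->L'->F->R'->A->plug->A
Char 3 ('E'): step: R->4, L=7; E->plug->G->R->D->L->C->refl->D->L'->B->R'->A->plug->A
Char 4 ('G'): step: R->5, L=7; G->plug->E->R->H->L->A->refl->H->L'->G->R'->D->plug->B
Char 5 ('C'): step: R->6, L=7; C->plug->C->R->F->L->B->refl->E->L'->C->R'->F->plug->F
Char 6 ('A'): step: R->7, L=7; A->plug->A->R->D->L->C->refl->D->L'->B->R'->E->plug->G

G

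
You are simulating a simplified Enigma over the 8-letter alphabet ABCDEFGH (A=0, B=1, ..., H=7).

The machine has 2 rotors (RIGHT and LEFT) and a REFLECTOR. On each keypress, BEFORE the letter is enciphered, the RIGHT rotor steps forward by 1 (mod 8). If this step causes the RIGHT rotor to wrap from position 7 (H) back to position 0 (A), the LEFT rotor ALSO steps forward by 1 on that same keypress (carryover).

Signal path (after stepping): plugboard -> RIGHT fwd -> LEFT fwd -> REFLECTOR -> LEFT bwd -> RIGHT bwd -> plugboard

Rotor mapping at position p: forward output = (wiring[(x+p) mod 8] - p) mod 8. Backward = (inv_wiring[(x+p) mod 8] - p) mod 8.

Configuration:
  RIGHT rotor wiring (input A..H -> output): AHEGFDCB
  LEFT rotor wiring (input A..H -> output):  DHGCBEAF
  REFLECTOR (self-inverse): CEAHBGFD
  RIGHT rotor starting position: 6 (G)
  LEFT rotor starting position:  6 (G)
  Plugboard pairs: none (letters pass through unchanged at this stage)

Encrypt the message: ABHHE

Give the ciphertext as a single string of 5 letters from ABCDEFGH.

Answer: EHFAC

Derivation:
Char 1 ('A'): step: R->7, L=6; A->plug->A->R->C->L->F->refl->G->L'->H->R'->E->plug->E
Char 2 ('B'): step: R->0, L->7 (L advanced); B->plug->B->R->H->L->B->refl->E->L'->B->R'->H->plug->H
Char 3 ('H'): step: R->1, L=7; H->plug->H->R->H->L->B->refl->E->L'->B->R'->F->plug->F
Char 4 ('H'): step: R->2, L=7; H->plug->H->R->F->L->C->refl->A->L'->C->R'->A->plug->A
Char 5 ('E'): step: R->3, L=7; E->plug->E->R->G->L->F->refl->G->L'->A->R'->C->plug->C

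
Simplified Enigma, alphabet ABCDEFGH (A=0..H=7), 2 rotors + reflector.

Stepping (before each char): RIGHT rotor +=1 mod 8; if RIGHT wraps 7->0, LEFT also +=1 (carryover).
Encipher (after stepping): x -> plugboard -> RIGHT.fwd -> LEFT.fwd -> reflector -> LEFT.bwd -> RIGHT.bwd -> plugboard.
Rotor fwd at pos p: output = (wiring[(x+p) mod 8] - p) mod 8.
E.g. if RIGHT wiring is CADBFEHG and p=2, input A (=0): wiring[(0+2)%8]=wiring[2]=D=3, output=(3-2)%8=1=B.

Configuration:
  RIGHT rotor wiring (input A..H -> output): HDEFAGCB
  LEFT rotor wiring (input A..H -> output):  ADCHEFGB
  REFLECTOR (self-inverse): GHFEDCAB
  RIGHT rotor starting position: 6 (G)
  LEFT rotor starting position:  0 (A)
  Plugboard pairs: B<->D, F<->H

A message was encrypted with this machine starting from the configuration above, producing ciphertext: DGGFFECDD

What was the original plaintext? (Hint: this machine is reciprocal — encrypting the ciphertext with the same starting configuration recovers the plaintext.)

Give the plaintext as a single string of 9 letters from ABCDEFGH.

Answer: EHEHBAFAB

Derivation:
Char 1 ('D'): step: R->7, L=0; D->plug->B->R->A->L->A->refl->G->L'->G->R'->E->plug->E
Char 2 ('G'): step: R->0, L->1 (L advanced); G->plug->G->R->C->L->G->refl->A->L'->G->R'->F->plug->H
Char 3 ('G'): step: R->1, L=1; G->plug->G->R->A->L->C->refl->F->L'->F->R'->E->plug->E
Char 4 ('F'): step: R->2, L=1; F->plug->H->R->B->L->B->refl->H->L'->H->R'->F->plug->H
Char 5 ('F'): step: R->3, L=1; F->plug->H->R->B->L->B->refl->H->L'->H->R'->D->plug->B
Char 6 ('E'): step: R->4, L=1; E->plug->E->R->D->L->D->refl->E->L'->E->R'->A->plug->A
Char 7 ('C'): step: R->5, L=1; C->plug->C->R->E->L->E->refl->D->L'->D->R'->H->plug->F
Char 8 ('D'): step: R->6, L=1; D->plug->B->R->D->L->D->refl->E->L'->E->R'->A->plug->A
Char 9 ('D'): step: R->7, L=1; D->plug->B->R->A->L->C->refl->F->L'->F->R'->D->plug->B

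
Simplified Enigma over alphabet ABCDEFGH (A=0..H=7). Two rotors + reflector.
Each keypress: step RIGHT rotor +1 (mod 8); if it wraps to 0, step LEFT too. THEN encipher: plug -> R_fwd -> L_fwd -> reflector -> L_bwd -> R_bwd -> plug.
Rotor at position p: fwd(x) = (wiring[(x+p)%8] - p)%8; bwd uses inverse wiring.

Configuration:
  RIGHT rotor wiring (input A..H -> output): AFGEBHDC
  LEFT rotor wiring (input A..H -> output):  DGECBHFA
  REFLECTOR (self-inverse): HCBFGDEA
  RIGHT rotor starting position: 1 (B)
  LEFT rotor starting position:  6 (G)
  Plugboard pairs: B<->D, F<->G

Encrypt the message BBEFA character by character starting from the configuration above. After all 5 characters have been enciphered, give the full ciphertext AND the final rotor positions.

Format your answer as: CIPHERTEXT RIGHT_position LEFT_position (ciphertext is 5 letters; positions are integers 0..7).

Answer: AHAGD 6 6

Derivation:
Char 1 ('B'): step: R->2, L=6; B->plug->D->R->F->L->E->refl->G->L'->E->R'->A->plug->A
Char 2 ('B'): step: R->3, L=6; B->plug->D->R->A->L->H->refl->A->L'->D->R'->H->plug->H
Char 3 ('E'): step: R->4, L=6; E->plug->E->R->E->L->G->refl->E->L'->F->R'->A->plug->A
Char 4 ('F'): step: R->5, L=6; F->plug->G->R->H->L->B->refl->C->L'->B->R'->F->plug->G
Char 5 ('A'): step: R->6, L=6; A->plug->A->R->F->L->E->refl->G->L'->E->R'->B->plug->D
Final: ciphertext=AHAGD, RIGHT=6, LEFT=6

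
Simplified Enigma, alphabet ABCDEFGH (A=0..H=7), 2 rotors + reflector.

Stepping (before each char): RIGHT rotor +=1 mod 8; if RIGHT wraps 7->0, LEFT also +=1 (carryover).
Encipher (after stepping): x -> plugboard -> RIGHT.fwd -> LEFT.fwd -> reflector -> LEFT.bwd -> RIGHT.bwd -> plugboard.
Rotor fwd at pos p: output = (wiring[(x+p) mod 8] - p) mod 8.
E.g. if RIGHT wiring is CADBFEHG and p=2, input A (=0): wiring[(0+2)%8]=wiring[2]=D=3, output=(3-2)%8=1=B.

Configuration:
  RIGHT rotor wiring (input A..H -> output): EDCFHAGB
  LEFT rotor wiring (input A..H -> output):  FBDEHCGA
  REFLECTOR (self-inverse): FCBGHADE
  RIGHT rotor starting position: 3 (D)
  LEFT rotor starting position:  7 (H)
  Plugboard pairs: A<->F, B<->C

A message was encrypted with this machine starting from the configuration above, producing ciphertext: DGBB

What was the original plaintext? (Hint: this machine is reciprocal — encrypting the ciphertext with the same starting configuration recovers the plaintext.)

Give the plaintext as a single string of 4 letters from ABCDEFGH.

Char 1 ('D'): step: R->4, L=7; D->plug->D->R->F->L->A->refl->F->L'->E->R'->B->plug->C
Char 2 ('G'): step: R->5, L=7; G->plug->G->R->A->L->B->refl->C->L'->C->R'->H->plug->H
Char 3 ('B'): step: R->6, L=7; B->plug->C->R->G->L->D->refl->G->L'->B->R'->G->plug->G
Char 4 ('B'): step: R->7, L=7; B->plug->C->R->E->L->F->refl->A->L'->F->R'->B->plug->C

Answer: CHGC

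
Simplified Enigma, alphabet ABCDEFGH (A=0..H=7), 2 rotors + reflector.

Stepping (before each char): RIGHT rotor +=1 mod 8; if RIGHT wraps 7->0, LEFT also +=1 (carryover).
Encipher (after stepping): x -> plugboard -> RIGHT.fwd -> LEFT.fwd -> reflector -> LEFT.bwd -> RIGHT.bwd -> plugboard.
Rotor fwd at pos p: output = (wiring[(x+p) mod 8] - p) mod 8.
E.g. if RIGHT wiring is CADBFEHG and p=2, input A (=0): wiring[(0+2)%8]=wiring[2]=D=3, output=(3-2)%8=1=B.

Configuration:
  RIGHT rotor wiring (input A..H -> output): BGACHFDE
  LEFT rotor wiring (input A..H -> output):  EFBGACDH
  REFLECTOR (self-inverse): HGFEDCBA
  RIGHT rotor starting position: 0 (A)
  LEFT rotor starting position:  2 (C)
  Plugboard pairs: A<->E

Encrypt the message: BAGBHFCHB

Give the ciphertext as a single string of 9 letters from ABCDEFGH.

Char 1 ('B'): step: R->1, L=2; B->plug->B->R->H->L->D->refl->E->L'->B->R'->C->plug->C
Char 2 ('A'): step: R->2, L=2; A->plug->E->R->B->L->E->refl->D->L'->H->R'->G->plug->G
Char 3 ('G'): step: R->3, L=2; G->plug->G->R->D->L->A->refl->H->L'->A->R'->D->plug->D
Char 4 ('B'): step: R->4, L=2; B->plug->B->R->B->L->E->refl->D->L'->H->R'->C->plug->C
Char 5 ('H'): step: R->5, L=2; H->plug->H->R->C->L->G->refl->B->L'->E->R'->D->plug->D
Char 6 ('F'): step: R->6, L=2; F->plug->F->R->E->L->B->refl->G->L'->C->R'->E->plug->A
Char 7 ('C'): step: R->7, L=2; C->plug->C->R->H->L->D->refl->E->L'->B->R'->D->plug->D
Char 8 ('H'): step: R->0, L->3 (L advanced); H->plug->H->R->E->L->E->refl->D->L'->A->R'->C->plug->C
Char 9 ('B'): step: R->1, L=3; B->plug->B->R->H->L->G->refl->B->L'->F->R'->A->plug->E

Answer: CGDCDADCE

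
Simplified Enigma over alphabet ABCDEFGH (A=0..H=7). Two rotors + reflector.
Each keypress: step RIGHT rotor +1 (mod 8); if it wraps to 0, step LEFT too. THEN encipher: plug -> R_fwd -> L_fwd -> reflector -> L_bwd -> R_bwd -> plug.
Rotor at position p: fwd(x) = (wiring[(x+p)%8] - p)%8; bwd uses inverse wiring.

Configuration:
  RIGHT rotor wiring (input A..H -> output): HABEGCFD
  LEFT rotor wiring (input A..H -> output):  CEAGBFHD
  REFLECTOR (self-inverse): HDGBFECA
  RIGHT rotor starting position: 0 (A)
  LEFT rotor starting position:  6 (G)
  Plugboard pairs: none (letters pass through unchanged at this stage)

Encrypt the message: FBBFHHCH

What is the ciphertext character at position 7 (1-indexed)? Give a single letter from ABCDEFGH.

Char 1 ('F'): step: R->1, L=6; F->plug->F->R->E->L->C->refl->G->L'->D->R'->C->plug->C
Char 2 ('B'): step: R->2, L=6; B->plug->B->R->C->L->E->refl->F->L'->B->R'->F->plug->F
Char 3 ('B'): step: R->3, L=6; B->plug->B->R->D->L->G->refl->C->L'->E->R'->F->plug->F
Char 4 ('F'): step: R->4, L=6; F->plug->F->R->E->L->C->refl->G->L'->D->R'->E->plug->E
Char 5 ('H'): step: R->5, L=6; H->plug->H->R->B->L->F->refl->E->L'->C->R'->D->plug->D
Char 6 ('H'): step: R->6, L=6; H->plug->H->R->E->L->C->refl->G->L'->D->R'->E->plug->E
Char 7 ('C'): step: R->7, L=6; C->plug->C->R->B->L->F->refl->E->L'->C->R'->D->plug->D

D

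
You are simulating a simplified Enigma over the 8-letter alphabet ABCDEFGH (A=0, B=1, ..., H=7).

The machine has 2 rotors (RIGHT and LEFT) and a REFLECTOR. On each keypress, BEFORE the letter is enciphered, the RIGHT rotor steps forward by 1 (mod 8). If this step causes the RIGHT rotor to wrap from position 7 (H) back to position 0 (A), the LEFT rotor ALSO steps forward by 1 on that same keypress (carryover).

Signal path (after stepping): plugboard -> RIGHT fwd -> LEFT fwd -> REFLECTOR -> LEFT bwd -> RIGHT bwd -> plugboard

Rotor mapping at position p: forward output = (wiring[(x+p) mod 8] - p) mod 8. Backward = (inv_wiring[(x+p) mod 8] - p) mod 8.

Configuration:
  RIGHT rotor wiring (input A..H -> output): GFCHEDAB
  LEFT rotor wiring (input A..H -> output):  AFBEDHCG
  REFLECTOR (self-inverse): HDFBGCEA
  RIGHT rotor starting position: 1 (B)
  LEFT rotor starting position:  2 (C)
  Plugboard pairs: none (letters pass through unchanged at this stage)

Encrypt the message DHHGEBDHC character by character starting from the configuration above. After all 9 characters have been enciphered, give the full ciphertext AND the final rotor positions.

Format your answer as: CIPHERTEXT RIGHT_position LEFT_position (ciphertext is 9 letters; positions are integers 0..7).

Char 1 ('D'): step: R->2, L=2; D->plug->D->R->B->L->C->refl->F->L'->D->R'->H->plug->H
Char 2 ('H'): step: R->3, L=2; H->plug->H->R->H->L->D->refl->B->L'->C->R'->G->plug->G
Char 3 ('H'): step: R->4, L=2; H->plug->H->R->D->L->F->refl->C->L'->B->R'->F->plug->F
Char 4 ('G'): step: R->5, L=2; G->plug->G->R->C->L->B->refl->D->L'->H->R'->H->plug->H
Char 5 ('E'): step: R->6, L=2; E->plug->E->R->E->L->A->refl->H->L'->A->R'->C->plug->C
Char 6 ('B'): step: R->7, L=2; B->plug->B->R->H->L->D->refl->B->L'->C->R'->A->plug->A
Char 7 ('D'): step: R->0, L->3 (L advanced); D->plug->D->R->H->L->G->refl->E->L'->C->R'->C->plug->C
Char 8 ('H'): step: R->1, L=3; H->plug->H->R->F->L->F->refl->C->L'->G->R'->C->plug->C
Char 9 ('C'): step: R->2, L=3; C->plug->C->R->C->L->E->refl->G->L'->H->R'->F->plug->F
Final: ciphertext=HGFHCACCF, RIGHT=2, LEFT=3

Answer: HGFHCACCF 2 3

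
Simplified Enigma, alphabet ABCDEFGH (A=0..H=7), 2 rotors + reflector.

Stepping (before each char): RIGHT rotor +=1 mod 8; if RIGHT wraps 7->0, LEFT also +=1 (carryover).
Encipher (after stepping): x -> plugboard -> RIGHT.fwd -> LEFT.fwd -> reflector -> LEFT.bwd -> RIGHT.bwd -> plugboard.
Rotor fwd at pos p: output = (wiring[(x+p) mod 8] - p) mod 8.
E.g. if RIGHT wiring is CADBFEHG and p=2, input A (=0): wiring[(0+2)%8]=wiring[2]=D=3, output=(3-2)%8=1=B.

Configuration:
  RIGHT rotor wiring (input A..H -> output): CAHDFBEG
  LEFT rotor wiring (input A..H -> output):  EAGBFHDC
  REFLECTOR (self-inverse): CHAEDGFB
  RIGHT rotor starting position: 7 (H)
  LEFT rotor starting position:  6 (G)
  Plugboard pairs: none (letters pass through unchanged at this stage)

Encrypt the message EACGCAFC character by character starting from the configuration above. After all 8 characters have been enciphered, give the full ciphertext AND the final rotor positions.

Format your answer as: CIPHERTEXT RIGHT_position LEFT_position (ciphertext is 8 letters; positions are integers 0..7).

Answer: FEEDHGEH 7 7

Derivation:
Char 1 ('E'): step: R->0, L->7 (L advanced); E->plug->E->R->F->L->G->refl->F->L'->B->R'->F->plug->F
Char 2 ('A'): step: R->1, L=7; A->plug->A->R->H->L->E->refl->D->L'->A->R'->E->plug->E
Char 3 ('C'): step: R->2, L=7; C->plug->C->R->D->L->H->refl->B->L'->C->R'->E->plug->E
Char 4 ('G'): step: R->3, L=7; G->plug->G->R->F->L->G->refl->F->L'->B->R'->D->plug->D
Char 5 ('C'): step: R->4, L=7; C->plug->C->R->A->L->D->refl->E->L'->H->R'->H->plug->H
Char 6 ('A'): step: R->5, L=7; A->plug->A->R->E->L->C->refl->A->L'->G->R'->G->plug->G
Char 7 ('F'): step: R->6, L=7; F->plug->F->R->F->L->G->refl->F->L'->B->R'->E->plug->E
Char 8 ('C'): step: R->7, L=7; C->plug->C->R->B->L->F->refl->G->L'->F->R'->H->plug->H
Final: ciphertext=FEEDHGEH, RIGHT=7, LEFT=7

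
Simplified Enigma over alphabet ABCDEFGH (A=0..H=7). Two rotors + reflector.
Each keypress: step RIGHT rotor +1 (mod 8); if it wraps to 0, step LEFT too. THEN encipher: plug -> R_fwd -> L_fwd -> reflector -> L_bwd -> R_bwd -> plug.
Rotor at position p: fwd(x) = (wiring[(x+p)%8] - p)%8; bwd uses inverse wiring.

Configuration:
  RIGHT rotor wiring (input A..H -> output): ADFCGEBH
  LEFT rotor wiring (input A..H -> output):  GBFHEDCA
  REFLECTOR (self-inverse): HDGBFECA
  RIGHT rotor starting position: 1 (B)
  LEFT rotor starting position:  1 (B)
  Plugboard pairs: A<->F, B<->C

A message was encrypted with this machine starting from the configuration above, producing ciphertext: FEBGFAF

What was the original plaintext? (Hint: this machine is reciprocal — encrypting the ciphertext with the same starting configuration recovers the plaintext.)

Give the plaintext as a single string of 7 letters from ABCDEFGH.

Answer: AHDDDCC

Derivation:
Char 1 ('F'): step: R->2, L=1; F->plug->A->R->D->L->D->refl->B->L'->F->R'->F->plug->A
Char 2 ('E'): step: R->3, L=1; E->plug->E->R->E->L->C->refl->G->L'->C->R'->H->plug->H
Char 3 ('B'): step: R->4, L=1; B->plug->C->R->F->L->B->refl->D->L'->D->R'->D->plug->D
Char 4 ('G'): step: R->5, L=1; G->plug->G->R->F->L->B->refl->D->L'->D->R'->D->plug->D
Char 5 ('F'): step: R->6, L=1; F->plug->A->R->D->L->D->refl->B->L'->F->R'->D->plug->D
Char 6 ('A'): step: R->7, L=1; A->plug->F->R->H->L->F->refl->E->L'->B->R'->B->plug->C
Char 7 ('F'): step: R->0, L->2 (L advanced); F->plug->A->R->A->L->D->refl->B->L'->D->R'->B->plug->C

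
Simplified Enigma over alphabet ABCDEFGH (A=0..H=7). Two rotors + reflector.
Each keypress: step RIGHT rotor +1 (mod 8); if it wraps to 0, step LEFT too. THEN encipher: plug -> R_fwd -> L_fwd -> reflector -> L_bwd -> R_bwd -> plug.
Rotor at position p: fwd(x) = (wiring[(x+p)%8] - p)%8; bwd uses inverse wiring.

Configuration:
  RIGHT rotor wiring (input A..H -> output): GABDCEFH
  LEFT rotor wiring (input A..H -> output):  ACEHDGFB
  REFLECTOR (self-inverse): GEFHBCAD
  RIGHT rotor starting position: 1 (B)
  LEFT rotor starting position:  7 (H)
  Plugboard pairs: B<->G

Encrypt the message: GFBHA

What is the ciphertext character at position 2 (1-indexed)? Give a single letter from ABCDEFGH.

Char 1 ('G'): step: R->2, L=7; G->plug->B->R->B->L->B->refl->E->L'->F->R'->F->plug->F
Char 2 ('F'): step: R->3, L=7; F->plug->F->R->D->L->F->refl->C->L'->A->R'->A->plug->A

A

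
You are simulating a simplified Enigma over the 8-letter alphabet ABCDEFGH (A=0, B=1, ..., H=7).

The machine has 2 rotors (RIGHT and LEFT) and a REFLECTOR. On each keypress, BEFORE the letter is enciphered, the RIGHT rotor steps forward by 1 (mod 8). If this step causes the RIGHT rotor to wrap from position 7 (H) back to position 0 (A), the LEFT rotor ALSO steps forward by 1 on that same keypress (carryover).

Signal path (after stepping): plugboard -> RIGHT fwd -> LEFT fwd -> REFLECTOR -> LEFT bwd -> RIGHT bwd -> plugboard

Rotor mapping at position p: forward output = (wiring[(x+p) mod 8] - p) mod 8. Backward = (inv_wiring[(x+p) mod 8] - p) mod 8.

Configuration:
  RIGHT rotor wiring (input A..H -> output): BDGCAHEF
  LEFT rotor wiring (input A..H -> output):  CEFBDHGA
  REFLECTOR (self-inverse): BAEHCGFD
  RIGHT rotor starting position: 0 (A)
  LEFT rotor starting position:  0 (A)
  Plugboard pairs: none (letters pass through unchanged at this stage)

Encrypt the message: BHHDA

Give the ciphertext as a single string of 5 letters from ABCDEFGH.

Answer: GBACE

Derivation:
Char 1 ('B'): step: R->1, L=0; B->plug->B->R->F->L->H->refl->D->L'->E->R'->G->plug->G
Char 2 ('H'): step: R->2, L=0; H->plug->H->R->B->L->E->refl->C->L'->A->R'->B->plug->B
Char 3 ('H'): step: R->3, L=0; H->plug->H->R->D->L->B->refl->A->L'->H->R'->A->plug->A
Char 4 ('D'): step: R->4, L=0; D->plug->D->R->B->L->E->refl->C->L'->A->R'->C->plug->C
Char 5 ('A'): step: R->5, L=0; A->plug->A->R->C->L->F->refl->G->L'->G->R'->E->plug->E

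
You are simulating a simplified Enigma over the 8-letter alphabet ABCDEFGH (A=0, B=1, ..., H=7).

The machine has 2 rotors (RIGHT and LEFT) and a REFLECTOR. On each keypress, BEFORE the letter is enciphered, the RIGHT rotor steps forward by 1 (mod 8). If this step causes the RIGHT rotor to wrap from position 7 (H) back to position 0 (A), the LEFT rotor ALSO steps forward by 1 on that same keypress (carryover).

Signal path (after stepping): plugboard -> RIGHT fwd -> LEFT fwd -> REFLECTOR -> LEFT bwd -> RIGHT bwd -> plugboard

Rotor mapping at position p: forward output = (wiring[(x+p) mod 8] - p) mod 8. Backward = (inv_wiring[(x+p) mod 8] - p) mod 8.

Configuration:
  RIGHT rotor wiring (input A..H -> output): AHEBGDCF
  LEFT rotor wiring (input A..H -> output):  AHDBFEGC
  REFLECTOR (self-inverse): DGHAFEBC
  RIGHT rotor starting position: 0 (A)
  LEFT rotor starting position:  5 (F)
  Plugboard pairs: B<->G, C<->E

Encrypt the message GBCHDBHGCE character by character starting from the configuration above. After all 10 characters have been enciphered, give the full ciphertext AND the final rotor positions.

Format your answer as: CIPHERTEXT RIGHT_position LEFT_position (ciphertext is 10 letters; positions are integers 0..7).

Answer: HAADFAFFAD 2 6

Derivation:
Char 1 ('G'): step: R->1, L=5; G->plug->B->R->D->L->D->refl->A->L'->H->R'->H->plug->H
Char 2 ('B'): step: R->2, L=5; B->plug->G->R->G->L->E->refl->F->L'->C->R'->A->plug->A
Char 3 ('C'): step: R->3, L=5; C->plug->E->R->C->L->F->refl->E->L'->G->R'->A->plug->A
Char 4 ('H'): step: R->4, L=5; H->plug->H->R->F->L->G->refl->B->L'->B->R'->D->plug->D
Char 5 ('D'): step: R->5, L=5; D->plug->D->R->D->L->D->refl->A->L'->H->R'->F->plug->F
Char 6 ('B'): step: R->6, L=5; B->plug->G->R->A->L->H->refl->C->L'->E->R'->A->plug->A
Char 7 ('H'): step: R->7, L=5; H->plug->H->R->D->L->D->refl->A->L'->H->R'->F->plug->F
Char 8 ('G'): step: R->0, L->6 (L advanced); G->plug->B->R->H->L->G->refl->B->L'->D->R'->F->plug->F
Char 9 ('C'): step: R->1, L=6; C->plug->E->R->C->L->C->refl->H->L'->G->R'->A->plug->A
Char 10 ('E'): step: R->2, L=6; E->plug->C->R->E->L->F->refl->E->L'->B->R'->D->plug->D
Final: ciphertext=HAADFAFFAD, RIGHT=2, LEFT=6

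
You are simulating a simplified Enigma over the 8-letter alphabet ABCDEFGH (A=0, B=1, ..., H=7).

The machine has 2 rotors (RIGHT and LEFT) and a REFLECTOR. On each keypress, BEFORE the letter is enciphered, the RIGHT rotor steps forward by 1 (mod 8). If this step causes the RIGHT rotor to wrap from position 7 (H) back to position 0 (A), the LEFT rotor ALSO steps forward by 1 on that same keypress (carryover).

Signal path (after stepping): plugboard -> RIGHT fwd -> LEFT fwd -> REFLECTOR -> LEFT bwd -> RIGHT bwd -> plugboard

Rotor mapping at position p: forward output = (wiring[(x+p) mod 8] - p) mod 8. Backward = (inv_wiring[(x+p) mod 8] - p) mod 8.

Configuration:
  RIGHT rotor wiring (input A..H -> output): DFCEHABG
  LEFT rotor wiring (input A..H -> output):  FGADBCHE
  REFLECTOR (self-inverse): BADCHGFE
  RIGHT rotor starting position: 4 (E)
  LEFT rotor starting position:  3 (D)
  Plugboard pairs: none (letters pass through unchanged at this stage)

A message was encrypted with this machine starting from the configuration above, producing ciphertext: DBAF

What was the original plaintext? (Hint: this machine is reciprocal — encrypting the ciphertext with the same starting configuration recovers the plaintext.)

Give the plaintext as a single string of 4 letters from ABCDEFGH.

Answer: FEGG

Derivation:
Char 1 ('D'): step: R->5, L=3; D->plug->D->R->G->L->D->refl->C->L'->F->R'->F->plug->F
Char 2 ('B'): step: R->6, L=3; B->plug->B->R->A->L->A->refl->B->L'->E->R'->E->plug->E
Char 3 ('A'): step: R->7, L=3; A->plug->A->R->H->L->F->refl->G->L'->B->R'->G->plug->G
Char 4 ('F'): step: R->0, L->4 (L advanced); F->plug->F->R->A->L->F->refl->G->L'->B->R'->G->plug->G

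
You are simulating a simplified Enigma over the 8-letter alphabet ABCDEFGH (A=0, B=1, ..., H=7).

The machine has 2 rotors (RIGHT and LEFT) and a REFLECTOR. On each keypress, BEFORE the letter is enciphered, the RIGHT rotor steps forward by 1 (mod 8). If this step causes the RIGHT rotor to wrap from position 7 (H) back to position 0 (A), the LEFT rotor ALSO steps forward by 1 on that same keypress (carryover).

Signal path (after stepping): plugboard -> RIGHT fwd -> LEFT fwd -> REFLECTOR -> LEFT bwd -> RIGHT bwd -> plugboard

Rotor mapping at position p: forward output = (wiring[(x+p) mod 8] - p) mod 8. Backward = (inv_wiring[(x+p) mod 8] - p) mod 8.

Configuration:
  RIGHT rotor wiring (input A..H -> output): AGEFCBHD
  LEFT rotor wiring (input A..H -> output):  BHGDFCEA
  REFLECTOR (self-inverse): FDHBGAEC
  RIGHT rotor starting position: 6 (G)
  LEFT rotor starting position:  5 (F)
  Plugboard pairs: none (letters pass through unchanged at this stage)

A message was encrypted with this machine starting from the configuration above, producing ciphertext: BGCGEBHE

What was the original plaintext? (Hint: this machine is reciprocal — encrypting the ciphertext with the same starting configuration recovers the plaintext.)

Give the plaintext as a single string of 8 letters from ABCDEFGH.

Char 1 ('B'): step: R->7, L=5; B->plug->B->R->B->L->H->refl->C->L'->E->R'->A->plug->A
Char 2 ('G'): step: R->0, L->6 (L advanced); G->plug->G->R->H->L->E->refl->G->L'->A->R'->A->plug->A
Char 3 ('C'): step: R->1, L=6; C->plug->C->R->E->L->A->refl->F->L'->F->R'->A->plug->A
Char 4 ('G'): step: R->2, L=6; G->plug->G->R->G->L->H->refl->C->L'->B->R'->F->plug->F
Char 5 ('E'): step: R->3, L=6; E->plug->E->R->A->L->G->refl->E->L'->H->R'->B->plug->B
Char 6 ('B'): step: R->4, L=6; B->plug->B->R->F->L->F->refl->A->L'->E->R'->E->plug->E
Char 7 ('H'): step: R->5, L=6; H->plug->H->R->F->L->F->refl->A->L'->E->R'->A->plug->A
Char 8 ('E'): step: R->6, L=6; E->plug->E->R->G->L->H->refl->C->L'->B->R'->A->plug->A

Answer: AAAFBEAA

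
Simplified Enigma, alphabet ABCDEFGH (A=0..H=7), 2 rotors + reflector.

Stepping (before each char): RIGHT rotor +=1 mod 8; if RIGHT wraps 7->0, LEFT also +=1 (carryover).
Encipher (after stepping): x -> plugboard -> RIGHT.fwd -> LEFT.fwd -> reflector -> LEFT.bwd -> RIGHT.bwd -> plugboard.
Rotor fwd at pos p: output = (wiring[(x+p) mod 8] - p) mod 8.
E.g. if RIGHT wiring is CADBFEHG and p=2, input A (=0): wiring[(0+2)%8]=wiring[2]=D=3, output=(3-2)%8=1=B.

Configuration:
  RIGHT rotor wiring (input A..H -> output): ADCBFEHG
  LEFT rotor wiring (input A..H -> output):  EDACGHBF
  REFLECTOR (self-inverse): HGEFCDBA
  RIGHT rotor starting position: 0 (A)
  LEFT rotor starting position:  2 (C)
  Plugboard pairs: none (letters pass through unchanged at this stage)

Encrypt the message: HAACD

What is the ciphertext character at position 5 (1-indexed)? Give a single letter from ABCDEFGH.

Char 1 ('H'): step: R->1, L=2; H->plug->H->R->H->L->B->refl->G->L'->A->R'->C->plug->C
Char 2 ('A'): step: R->2, L=2; A->plug->A->R->A->L->G->refl->B->L'->H->R'->B->plug->B
Char 3 ('A'): step: R->3, L=2; A->plug->A->R->G->L->C->refl->E->L'->C->R'->B->plug->B
Char 4 ('C'): step: R->4, L=2; C->plug->C->R->D->L->F->refl->D->L'->F->R'->H->plug->H
Char 5 ('D'): step: R->5, L=2; D->plug->D->R->D->L->F->refl->D->L'->F->R'->F->plug->F

F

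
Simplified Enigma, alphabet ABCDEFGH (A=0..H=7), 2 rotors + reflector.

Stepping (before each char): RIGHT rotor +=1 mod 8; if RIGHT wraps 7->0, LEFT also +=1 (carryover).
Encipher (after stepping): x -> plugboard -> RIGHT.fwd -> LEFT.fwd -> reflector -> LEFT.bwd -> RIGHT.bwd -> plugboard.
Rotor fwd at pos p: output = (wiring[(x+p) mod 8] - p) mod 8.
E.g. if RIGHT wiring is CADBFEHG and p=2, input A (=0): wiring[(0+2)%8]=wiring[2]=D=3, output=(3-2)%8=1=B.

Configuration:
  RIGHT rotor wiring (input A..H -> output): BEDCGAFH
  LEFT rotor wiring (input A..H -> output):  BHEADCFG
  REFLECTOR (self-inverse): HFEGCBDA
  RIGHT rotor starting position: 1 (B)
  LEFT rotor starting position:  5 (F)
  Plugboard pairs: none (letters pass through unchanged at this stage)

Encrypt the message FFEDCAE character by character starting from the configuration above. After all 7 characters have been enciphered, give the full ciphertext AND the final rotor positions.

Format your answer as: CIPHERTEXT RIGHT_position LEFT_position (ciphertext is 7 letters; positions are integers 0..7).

Char 1 ('F'): step: R->2, L=5; F->plug->F->R->F->L->H->refl->A->L'->B->R'->A->plug->A
Char 2 ('F'): step: R->3, L=5; F->plug->F->R->G->L->D->refl->G->L'->H->R'->A->plug->A
Char 3 ('E'): step: R->4, L=5; E->plug->E->R->F->L->H->refl->A->L'->B->R'->C->plug->C
Char 4 ('D'): step: R->5, L=5; D->plug->D->R->E->L->C->refl->E->L'->D->R'->A->plug->A
Char 5 ('C'): step: R->6, L=5; C->plug->C->R->D->L->E->refl->C->L'->E->R'->F->plug->F
Char 6 ('A'): step: R->7, L=5; A->plug->A->R->A->L->F->refl->B->L'->C->R'->B->plug->B
Char 7 ('E'): step: R->0, L->6 (L advanced); E->plug->E->R->G->L->F->refl->B->L'->D->R'->C->plug->C
Final: ciphertext=AACAFBC, RIGHT=0, LEFT=6

Answer: AACAFBC 0 6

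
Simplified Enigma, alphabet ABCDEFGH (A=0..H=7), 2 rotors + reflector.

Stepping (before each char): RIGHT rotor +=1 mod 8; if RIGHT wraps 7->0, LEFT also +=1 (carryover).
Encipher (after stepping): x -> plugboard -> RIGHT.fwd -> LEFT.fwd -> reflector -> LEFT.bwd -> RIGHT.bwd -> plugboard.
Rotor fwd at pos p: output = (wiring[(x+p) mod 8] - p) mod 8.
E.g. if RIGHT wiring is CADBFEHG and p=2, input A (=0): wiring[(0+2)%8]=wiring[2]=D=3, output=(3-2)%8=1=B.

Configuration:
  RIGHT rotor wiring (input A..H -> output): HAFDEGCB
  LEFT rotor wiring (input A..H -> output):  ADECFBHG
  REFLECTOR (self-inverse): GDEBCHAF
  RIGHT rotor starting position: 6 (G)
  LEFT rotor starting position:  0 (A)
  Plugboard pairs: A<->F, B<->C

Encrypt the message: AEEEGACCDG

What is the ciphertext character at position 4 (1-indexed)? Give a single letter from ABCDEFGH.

Char 1 ('A'): step: R->7, L=0; A->plug->F->R->F->L->B->refl->D->L'->B->R'->C->plug->B
Char 2 ('E'): step: R->0, L->1 (L advanced); E->plug->E->R->E->L->A->refl->G->L'->F->R'->C->plug->B
Char 3 ('E'): step: R->1, L=1; E->plug->E->R->F->L->G->refl->A->L'->E->R'->B->plug->C
Char 4 ('E'): step: R->2, L=1; E->plug->E->R->A->L->C->refl->E->L'->D->R'->A->plug->F

F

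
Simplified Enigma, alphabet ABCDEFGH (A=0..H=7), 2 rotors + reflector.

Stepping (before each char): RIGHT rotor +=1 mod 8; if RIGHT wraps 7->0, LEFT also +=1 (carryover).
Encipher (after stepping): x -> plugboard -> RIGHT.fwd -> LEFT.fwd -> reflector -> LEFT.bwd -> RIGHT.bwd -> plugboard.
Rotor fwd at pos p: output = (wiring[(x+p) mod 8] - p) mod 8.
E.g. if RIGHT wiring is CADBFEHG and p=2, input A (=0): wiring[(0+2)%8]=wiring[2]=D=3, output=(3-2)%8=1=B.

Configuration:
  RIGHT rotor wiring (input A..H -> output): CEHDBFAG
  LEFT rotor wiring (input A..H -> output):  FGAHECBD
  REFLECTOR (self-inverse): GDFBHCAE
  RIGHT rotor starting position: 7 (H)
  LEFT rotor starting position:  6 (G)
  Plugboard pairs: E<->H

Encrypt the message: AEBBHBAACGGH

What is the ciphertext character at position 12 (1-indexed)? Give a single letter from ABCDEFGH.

Char 1 ('A'): step: R->0, L->7 (L advanced); A->plug->A->R->C->L->H->refl->E->L'->A->R'->G->plug->G
Char 2 ('E'): step: R->1, L=7; E->plug->H->R->B->L->G->refl->A->L'->E->R'->E->plug->H
Char 3 ('B'): step: R->2, L=7; B->plug->B->R->B->L->G->refl->A->L'->E->R'->F->plug->F
Char 4 ('B'): step: R->3, L=7; B->plug->B->R->G->L->D->refl->B->L'->D->R'->E->plug->H
Char 5 ('H'): step: R->4, L=7; H->plug->E->R->G->L->D->refl->B->L'->D->R'->G->plug->G
Char 6 ('B'): step: R->5, L=7; B->plug->B->R->D->L->B->refl->D->L'->G->R'->G->plug->G
Char 7 ('A'): step: R->6, L=7; A->plug->A->R->C->L->H->refl->E->L'->A->R'->B->plug->B
Char 8 ('A'): step: R->7, L=7; A->plug->A->R->H->L->C->refl->F->L'->F->R'->C->plug->C
Char 9 ('C'): step: R->0, L->0 (L advanced); C->plug->C->R->H->L->D->refl->B->L'->G->R'->H->plug->E
Char 10 ('G'): step: R->1, L=0; G->plug->G->R->F->L->C->refl->F->L'->A->R'->D->plug->D
Char 11 ('G'): step: R->2, L=0; G->plug->G->R->A->L->F->refl->C->L'->F->R'->A->plug->A
Char 12 ('H'): step: R->3, L=0; H->plug->E->R->D->L->H->refl->E->L'->E->R'->H->plug->E

E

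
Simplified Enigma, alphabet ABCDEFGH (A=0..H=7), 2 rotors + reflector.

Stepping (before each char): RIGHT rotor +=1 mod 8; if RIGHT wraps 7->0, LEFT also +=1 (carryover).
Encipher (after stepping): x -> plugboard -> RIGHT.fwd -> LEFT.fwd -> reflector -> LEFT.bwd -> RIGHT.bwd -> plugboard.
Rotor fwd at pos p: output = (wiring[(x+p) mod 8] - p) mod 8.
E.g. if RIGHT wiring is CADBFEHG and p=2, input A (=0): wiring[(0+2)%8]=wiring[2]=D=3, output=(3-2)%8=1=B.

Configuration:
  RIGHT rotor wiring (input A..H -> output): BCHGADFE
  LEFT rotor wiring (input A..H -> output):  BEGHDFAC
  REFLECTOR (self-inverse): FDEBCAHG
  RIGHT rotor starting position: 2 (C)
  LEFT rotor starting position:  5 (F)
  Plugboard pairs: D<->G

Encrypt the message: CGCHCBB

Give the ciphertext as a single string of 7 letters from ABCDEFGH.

Answer: GHGEHDF

Derivation:
Char 1 ('C'): step: R->3, L=5; C->plug->C->R->A->L->A->refl->F->L'->C->R'->D->plug->G
Char 2 ('G'): step: R->4, L=5; G->plug->D->R->A->L->A->refl->F->L'->C->R'->H->plug->H
Char 3 ('C'): step: R->5, L=5; C->plug->C->R->H->L->G->refl->H->L'->E->R'->D->plug->G
Char 4 ('H'): step: R->6, L=5; H->plug->H->R->F->L->B->refl->D->L'->B->R'->E->plug->E
Char 5 ('C'): step: R->7, L=5; C->plug->C->R->D->L->E->refl->C->L'->G->R'->H->plug->H
Char 6 ('B'): step: R->0, L->6 (L advanced); B->plug->B->R->C->L->D->refl->B->L'->F->R'->G->plug->D
Char 7 ('B'): step: R->1, L=6; B->plug->B->R->G->L->F->refl->A->L'->E->R'->F->plug->F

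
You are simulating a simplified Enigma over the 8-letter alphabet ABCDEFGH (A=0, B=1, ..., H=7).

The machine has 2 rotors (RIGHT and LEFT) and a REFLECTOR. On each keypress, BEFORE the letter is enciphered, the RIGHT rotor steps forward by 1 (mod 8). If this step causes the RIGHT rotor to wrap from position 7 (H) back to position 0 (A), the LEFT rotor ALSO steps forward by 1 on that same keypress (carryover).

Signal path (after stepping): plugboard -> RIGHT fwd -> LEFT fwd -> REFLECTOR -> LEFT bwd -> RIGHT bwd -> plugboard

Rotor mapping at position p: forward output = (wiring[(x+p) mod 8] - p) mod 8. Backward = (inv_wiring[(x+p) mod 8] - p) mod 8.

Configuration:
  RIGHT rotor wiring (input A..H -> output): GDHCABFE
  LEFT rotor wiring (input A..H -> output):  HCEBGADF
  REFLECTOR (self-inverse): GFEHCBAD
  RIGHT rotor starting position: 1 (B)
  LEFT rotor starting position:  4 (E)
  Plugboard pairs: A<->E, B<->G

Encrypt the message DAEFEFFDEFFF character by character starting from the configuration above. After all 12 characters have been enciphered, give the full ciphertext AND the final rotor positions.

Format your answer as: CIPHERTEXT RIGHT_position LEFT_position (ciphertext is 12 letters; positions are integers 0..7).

Answer: ABAEHDDFGCED 5 5

Derivation:
Char 1 ('D'): step: R->2, L=4; D->plug->D->R->H->L->F->refl->B->L'->D->R'->E->plug->A
Char 2 ('A'): step: R->3, L=4; A->plug->E->R->B->L->E->refl->C->L'->A->R'->G->plug->B
Char 3 ('E'): step: R->4, L=4; E->plug->A->R->E->L->D->refl->H->L'->C->R'->E->plug->A
Char 4 ('F'): step: R->5, L=4; F->plug->F->R->C->L->H->refl->D->L'->E->R'->A->plug->E
Char 5 ('E'): step: R->6, L=4; E->plug->A->R->H->L->F->refl->B->L'->D->R'->H->plug->H
Char 6 ('F'): step: R->7, L=4; F->plug->F->R->B->L->E->refl->C->L'->A->R'->D->plug->D
Char 7 ('F'): step: R->0, L->5 (L advanced); F->plug->F->R->B->L->G->refl->A->L'->C->R'->D->plug->D
Char 8 ('D'): step: R->1, L=5; D->plug->D->R->H->L->B->refl->F->L'->E->R'->F->plug->F
Char 9 ('E'): step: R->2, L=5; E->plug->A->R->F->L->H->refl->D->L'->A->R'->B->plug->G
Char 10 ('F'): step: R->3, L=5; F->plug->F->R->D->L->C->refl->E->L'->G->R'->C->plug->C
Char 11 ('F'): step: R->4, L=5; F->plug->F->R->H->L->B->refl->F->L'->E->R'->A->plug->E
Char 12 ('F'): step: R->5, L=5; F->plug->F->R->C->L->A->refl->G->L'->B->R'->D->plug->D
Final: ciphertext=ABAEHDDFGCED, RIGHT=5, LEFT=5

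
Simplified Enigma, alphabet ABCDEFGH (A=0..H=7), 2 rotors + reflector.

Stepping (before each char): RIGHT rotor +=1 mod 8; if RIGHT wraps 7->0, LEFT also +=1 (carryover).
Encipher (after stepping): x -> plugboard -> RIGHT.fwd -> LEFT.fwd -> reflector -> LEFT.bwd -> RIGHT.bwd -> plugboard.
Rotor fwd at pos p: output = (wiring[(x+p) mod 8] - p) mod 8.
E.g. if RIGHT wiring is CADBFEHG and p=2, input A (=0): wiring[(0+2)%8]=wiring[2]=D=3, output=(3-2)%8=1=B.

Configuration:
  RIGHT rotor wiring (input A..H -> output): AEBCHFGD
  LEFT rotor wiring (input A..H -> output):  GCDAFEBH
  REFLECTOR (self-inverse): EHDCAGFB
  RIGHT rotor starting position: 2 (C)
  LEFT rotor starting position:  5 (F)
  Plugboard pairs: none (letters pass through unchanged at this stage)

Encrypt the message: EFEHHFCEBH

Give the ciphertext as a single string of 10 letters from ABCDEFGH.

Answer: DABGBADAAB

Derivation:
Char 1 ('E'): step: R->3, L=5; E->plug->E->R->A->L->H->refl->B->L'->D->R'->D->plug->D
Char 2 ('F'): step: R->4, L=5; F->plug->F->R->A->L->H->refl->B->L'->D->R'->A->plug->A
Char 3 ('E'): step: R->5, L=5; E->plug->E->R->H->L->A->refl->E->L'->B->R'->B->plug->B
Char 4 ('H'): step: R->6, L=5; H->plug->H->R->H->L->A->refl->E->L'->B->R'->G->plug->G
Char 5 ('H'): step: R->7, L=5; H->plug->H->R->H->L->A->refl->E->L'->B->R'->B->plug->B
Char 6 ('F'): step: R->0, L->6 (L advanced); F->plug->F->R->F->L->C->refl->D->L'->A->R'->A->plug->A
Char 7 ('C'): step: R->1, L=6; C->plug->C->R->B->L->B->refl->H->L'->G->R'->D->plug->D
Char 8 ('E'): step: R->2, L=6; E->plug->E->R->E->L->F->refl->G->L'->H->R'->A->plug->A
Char 9 ('B'): step: R->3, L=6; B->plug->B->R->E->L->F->refl->G->L'->H->R'->A->plug->A
Char 10 ('H'): step: R->4, L=6; H->plug->H->R->G->L->H->refl->B->L'->B->R'->B->plug->B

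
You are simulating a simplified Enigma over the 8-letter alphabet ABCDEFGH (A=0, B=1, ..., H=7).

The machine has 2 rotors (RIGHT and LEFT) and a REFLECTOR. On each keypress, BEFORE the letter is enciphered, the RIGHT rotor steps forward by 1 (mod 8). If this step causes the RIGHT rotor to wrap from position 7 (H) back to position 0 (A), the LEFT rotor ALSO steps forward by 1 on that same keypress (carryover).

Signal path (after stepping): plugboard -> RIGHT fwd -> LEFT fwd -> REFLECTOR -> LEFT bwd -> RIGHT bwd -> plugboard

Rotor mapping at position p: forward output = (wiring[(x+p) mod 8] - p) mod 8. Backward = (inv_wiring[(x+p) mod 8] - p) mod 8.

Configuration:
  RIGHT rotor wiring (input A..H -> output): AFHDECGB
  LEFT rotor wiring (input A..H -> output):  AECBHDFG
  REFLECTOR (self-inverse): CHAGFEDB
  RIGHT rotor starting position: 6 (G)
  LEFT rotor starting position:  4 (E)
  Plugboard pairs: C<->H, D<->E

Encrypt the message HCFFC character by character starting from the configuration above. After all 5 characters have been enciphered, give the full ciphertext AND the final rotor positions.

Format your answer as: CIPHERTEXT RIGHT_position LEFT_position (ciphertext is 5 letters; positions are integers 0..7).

Answer: EHBBG 3 5

Derivation:
Char 1 ('H'): step: R->7, L=4; H->plug->C->R->G->L->G->refl->D->L'->A->R'->D->plug->E
Char 2 ('C'): step: R->0, L->5 (L advanced); C->plug->H->R->B->L->A->refl->C->L'->H->R'->C->plug->H
Char 3 ('F'): step: R->1, L=5; F->plug->F->R->F->L->F->refl->E->L'->G->R'->B->plug->B
Char 4 ('F'): step: R->2, L=5; F->plug->F->R->H->L->C->refl->A->L'->B->R'->B->plug->B
Char 5 ('C'): step: R->3, L=5; C->plug->H->R->E->L->H->refl->B->L'->C->R'->G->plug->G
Final: ciphertext=EHBBG, RIGHT=3, LEFT=5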